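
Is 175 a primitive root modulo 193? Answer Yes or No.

No

φ(193) = 193 − 1 = 192 = 2^6 · 3.
It suffices to check that the order of 175 is not a proper divisor of 192: compute 175^(192/q) for q ∈ {2, 3}.
175^96 ≡ 1 (mod 193)  [q = 2: ≡ 1 ✗]
175^64 ≡ 84 (mod 193)  [q = 3: ≢ 1 ✓]
The check at q = 2 fails, so 175 generates a proper subgroup.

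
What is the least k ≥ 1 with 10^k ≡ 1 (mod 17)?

The order of 10 must divide φ(17) = 17 − 1 = 16 = 2^4.
Divisors of 16: 1, 2, 4, 8, 16.
Check 10^d mod 17 for each divisor in increasing order:
10^1 ≡ 10
10^2 ≡ 15
10^4 ≡ 4
10^8 ≡ 16
10^16 ≡ 1
Therefore the multiplicative order of 10 modulo 17 is 16.

16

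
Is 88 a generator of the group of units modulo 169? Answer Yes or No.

No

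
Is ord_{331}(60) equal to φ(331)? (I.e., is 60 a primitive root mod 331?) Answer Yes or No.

φ(331) = 331 − 1 = 330 = 2 · 3 · 5 · 11.
It suffices to check that the order of 60 is not a proper divisor of 330: compute 60^(330/q) for q ∈ {2, 3, 5, 11}.
60^165 ≡ 330 (mod 331)  [q = 2: ≢ 1 ✓]
60^110 ≡ 31 (mod 331)  [q = 3: ≢ 1 ✓]
60^66 ≡ 150 (mod 331)  [q = 5: ≢ 1 ✓]
60^30 ≡ 274 (mod 331)  [q = 11: ≢ 1 ✓]
None equal 1, so ord_331(60) = 330: 60 is a primitive root.

Yes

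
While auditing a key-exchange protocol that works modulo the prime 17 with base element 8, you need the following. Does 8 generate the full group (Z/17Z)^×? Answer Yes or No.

φ(17) = 17 − 1 = 16 = 2^4.
It suffices to check that the order of 8 is not a proper divisor of 16: compute 8^(16/q) for q ∈ {2}.
8^8 ≡ 1 (mod 17)  [q = 2: ≡ 1 ✗]
8^8 ≡ 1 shows ord(8) | 8, strictly less than φ(17); not a primitive root.

No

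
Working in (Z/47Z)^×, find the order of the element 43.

46

The order of 43 must divide φ(47) = 47 − 1 = 46 = 2 · 23.
Divisors of 46: 1, 2, 23, 46.
Evaluate successive powers at the divisors of 46:
43^1 ≡ 43 (mod 47)
43^2 ≡ 16 (mod 47)
43^23 ≡ 46 (mod 47)
43^46 ≡ 1 (mod 47) ✓
Hence ord(43) = 46.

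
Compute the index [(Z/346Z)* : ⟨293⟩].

1

Since 293 ∈ (Z/346Z)^×, its order divides φ(346) = φ(2)·φ(173) = 1·172 = 172 = 2^2 · 43.
Divisors of 172: 1, 2, 4, 43, 86, 172.
Test each divisor d:
293^1 ≡ 293 (mod 346)
293^2 ≡ 41 (mod 346)
293^4 ≡ 297 (mod 346)
293^43 ≡ 253 (mod 346)
293^86 ≡ 345 (mod 346)
293^172 ≡ 1 (mod 346) ✓
The order of 293 is 172, so the subgroup it generates has 172 elements.
[(Z/346Z)^× : ⟨293⟩] = 172/172 = 1.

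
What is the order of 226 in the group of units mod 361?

171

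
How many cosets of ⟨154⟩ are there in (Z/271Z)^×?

6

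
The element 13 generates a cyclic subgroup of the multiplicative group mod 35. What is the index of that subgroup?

6

The order of 13 must divide φ(35) = φ(5·7) = (5−1)·(7−1) = 4·6 = 24 = 2^3 · 3.
Divisors of 24: 1, 2, 3, 4, 6, 8, 12, 24.
Compute 13^d (mod 35) for the divisors d until we hit 1:
13^1 ≡ 13 (mod 35)
13^2 ≡ 29 (mod 35)
13^3 ≡ 27 (mod 35)
13^4 ≡ 1 (mod 35) ✓
Thus |⟨13⟩| = ord(13) = 4.
Index = |(Z/35Z)^×| / |⟨13⟩| = 24 / 4 = 6.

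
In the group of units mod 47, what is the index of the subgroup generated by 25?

2

Since 25 ∈ (Z/47Z)^×, its order divides φ(47) = 47 − 1 = 46 = 2 · 23.
Divisors of 46: 1, 2, 23, 46.
Evaluate successive powers at the divisors of 46:
25^1 ≡ 25 (mod 47)
25^2 ≡ 14 (mod 47)
25^23 ≡ 1 (mod 47) ✓
So ord_47(25) = 23, hence |⟨25⟩| = 23.
The index is φ(47) / ord(25) = 46 / 23 = 2.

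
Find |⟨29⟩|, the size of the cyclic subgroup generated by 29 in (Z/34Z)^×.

16

The order of 29 must divide φ(34) = φ(2)·φ(17) = 1·16 = 16 = 2^4.
Divisors of 16: 1, 2, 4, 8, 16.
Check 29^d mod 34 for each divisor in increasing order:
29^1 ≡ 29 (mod 34)
29^2 ≡ 25 (mod 34)
29^4 ≡ 13 (mod 34)
29^8 ≡ 33 (mod 34)
29^16 ≡ 1 (mod 34) ✓
Therefore the multiplicative order of 29 modulo 34 is 16.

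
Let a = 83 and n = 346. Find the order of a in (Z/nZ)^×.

43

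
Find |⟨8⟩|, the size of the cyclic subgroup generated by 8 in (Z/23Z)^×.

11

ord(8) | φ(23) = 23 − 1 = 22 = 2 · 11.
Divisors of 22: 1, 2, 11, 22.
Test each divisor d:
8^1 ≡ 8
8^2 ≡ 18
8^11 ≡ 1
So ord_23(8) = 11.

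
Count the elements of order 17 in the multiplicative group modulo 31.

φ(31) = 31 − 1 = 30 = 2 · 3 · 5.
In a cyclic group of order 30, there are φ(d) elements of order d for each divisor d of 30, and zero for non-divisors.
Since 17 ∤ 30, the count is 0.

0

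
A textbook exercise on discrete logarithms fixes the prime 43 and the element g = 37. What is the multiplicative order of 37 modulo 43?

The order of 37 must divide φ(43) = 43 − 1 = 42 = 2 · 3 · 7.
Divisors of 42: 1, 2, 3, 6, 7, 14, 21, 42.
Test each divisor d:
37^1 ≡ 37
37^2 ≡ 36
37^3 ≡ 42
37^6 ≡ 1
Therefore the multiplicative order of 37 modulo 43 is 6.

6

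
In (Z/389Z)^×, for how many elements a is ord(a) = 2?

φ(389) = 389 − 1 = 388 = 2^2 · 97.
Since (Z/389Z)^× is cyclic of order 388, the number of elements of order d is φ(d) when d | 388 and 0 otherwise.
2 | 388, and φ(2) = 2 − 1 = 1.

1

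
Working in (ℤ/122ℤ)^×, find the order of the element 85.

The order of 85 must divide φ(122) = φ(2)·φ(61) = 1·60 = 60 = 2^2 · 3 · 5.
Divisors of 60: 1, 2, 3, 4, 5, 6, 10, 12, 15, 20, 30, 60.
Check 85^d mod 122 for each divisor in increasing order:
85^1 ≡ 85 (mod 122)
85^2 ≡ 27 (mod 122)
85^3 ≡ 99 (mod 122)
85^4 ≡ 119 (mod 122)
85^5 ≡ 111 (mod 122)
85^6 ≡ 41 (mod 122)
85^10 ≡ 121 (mod 122)
85^12 ≡ 95 (mod 122)
85^15 ≡ 11 (mod 122)
85^20 ≡ 1 (mod 122) ✓
The smallest such exponent is 20, so the order of 85 is 20.

20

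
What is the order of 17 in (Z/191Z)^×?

95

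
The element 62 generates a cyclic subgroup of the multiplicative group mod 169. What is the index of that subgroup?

2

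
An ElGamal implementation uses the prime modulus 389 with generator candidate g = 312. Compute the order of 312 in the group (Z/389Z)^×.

194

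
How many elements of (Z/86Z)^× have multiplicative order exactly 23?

φ(86) = φ(2)·φ(43) = 1·42 = 42 = 2 · 3 · 7.
Since (Z/86Z)^× is cyclic of order 42, the number of elements of order d is φ(d) when d | 42 and 0 otherwise.
Here 42 is not a multiple of 23, so there are no elements of order 23.

0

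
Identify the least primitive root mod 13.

φ(13) = 13 − 1 = 12 = 2^2 · 3.
g is a primitive root iff g^(12/q) ≢ 1 (mod 13) for each prime q ∈ {2, 3}.
g = 2: 2^6 ≡ 12; 2^4 ≡ 3 — none is 1, so 2 is a primitive root.
Hence the least primitive root of 13 is 2.

2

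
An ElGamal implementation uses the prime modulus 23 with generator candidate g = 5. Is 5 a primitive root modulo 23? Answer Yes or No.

φ(23) = 23 − 1 = 22 = 2 · 11.
Test 5^(22/q) mod 23 for each prime factor q of 22:
5^11 ≡ 22 (mod 23)  [q = 2: ≢ 1 ✓]
5^2 ≡ 2 (mod 23)  [q = 11: ≢ 1 ✓]
Every test exponent gives a nontrivial residue, hence 5 generates the full group.

Yes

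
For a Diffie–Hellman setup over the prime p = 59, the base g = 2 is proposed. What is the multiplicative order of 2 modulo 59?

The order of 2 must divide φ(59) = 59 − 1 = 58 = 2 · 29.
Divisors of 58: 1, 2, 29, 58.
Compute 2^d (mod 59) for the divisors d until we hit 1:
2^1 ≡ 2 (mod 59)
2^2 ≡ 4 (mod 59)
2^29 ≡ 58 (mod 59)
2^58 ≡ 1 (mod 59) ✓
The smallest such exponent is 58, so the order of 2 is 58.

58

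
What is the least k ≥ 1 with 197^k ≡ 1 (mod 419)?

209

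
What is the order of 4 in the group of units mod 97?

The order of 4 must divide φ(97) = 97 − 1 = 96 = 2^5 · 3.
Divisors of 96: 1, 2, 3, 4, 6, 8, 12, 16, 24, 32, 48, 96.
Evaluate successive powers at the divisors of 96:
4^1 ≡ 4
4^2 ≡ 16
4^3 ≡ 64
4^4 ≡ 62
4^6 ≡ 22
4^8 ≡ 61
4^12 ≡ 96
4^16 ≡ 35
4^24 ≡ 1
The smallest such exponent is 24, so the order of 4 is 24.

24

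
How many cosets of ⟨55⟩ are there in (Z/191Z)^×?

Since 55 ∈ (Z/191Z)^×, its order divides φ(191) = 191 − 1 = 190 = 2 · 5 · 19.
Divisors of 190: 1, 2, 5, 10, 19, 38, 95, 190.
Check 55^d mod 191 for each divisor in increasing order:
55^1 ≡ 55
55^2 ≡ 160
55^5 ≡ 139
55^10 ≡ 30
55^19 ≡ 190
55^38 ≡ 1
So ord_191(55) = 38, hence |⟨55⟩| = 38.
The index is φ(191) / ord(55) = 190 / 38 = 5.

5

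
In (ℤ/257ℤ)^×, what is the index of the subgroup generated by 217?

1

Since 217 ∈ (Z/257Z)^×, its order divides φ(257) = 257 − 1 = 256 = 2^8.
Divisors of 256: 1, 2, 4, 8, 16, 32, 64, 128, 256.
Check 217^d mod 257 for each divisor in increasing order:
217^1 ≡ 217
217^2 ≡ 58
217^4 ≡ 23
217^8 ≡ 15
217^16 ≡ 225
217^32 ≡ 253
217^64 ≡ 16
217^128 ≡ 256
217^256 ≡ 1
The order of 217 is 256, so the subgroup it generates has 256 elements.
Index = |(Z/257Z)^×| / |⟨217⟩| = 256 / 256 = 1.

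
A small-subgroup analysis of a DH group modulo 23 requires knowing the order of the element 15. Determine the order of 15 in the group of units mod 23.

Since 15 ∈ (Z/23Z)^×, its order divides φ(23) = 23 − 1 = 22 = 2 · 11.
Divisors of 22: 1, 2, 11, 22.
Compute 15^d (mod 23) for the divisors d until we hit 1:
15^1 ≡ 15
15^2 ≡ 18
15^11 ≡ 22
15^22 ≡ 1
Therefore the multiplicative order of 15 modulo 23 is 22.

22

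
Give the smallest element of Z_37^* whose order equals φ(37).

2

φ(37) = 37 − 1 = 36 = 2^2 · 3^2.
Test candidates g = 2, 3, … against the prime factors q ∈ {2, 3} of φ(37): g is a generator iff g^(36/q) ≢ 1 for every such q.
g = 2: 2^18 ≡ 36; 2^12 ≡ 26 — none is 1, so 2 is a primitive root.
The smallest primitive root modulo 37 is 2.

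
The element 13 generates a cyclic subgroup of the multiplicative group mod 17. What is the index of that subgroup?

Since 13 ∈ (Z/17Z)^×, its order divides φ(17) = 17 − 1 = 16 = 2^4.
Divisors of 16: 1, 2, 4, 8, 16.
Evaluate successive powers at the divisors of 16:
13^1 ≡ 13 (mod 17)
13^2 ≡ 16 (mod 17)
13^4 ≡ 1 (mod 17) ✓
So ord_17(13) = 4, hence |⟨13⟩| = 4.
Index = |(Z/17Z)^×| / |⟨13⟩| = 16 / 4 = 4.

4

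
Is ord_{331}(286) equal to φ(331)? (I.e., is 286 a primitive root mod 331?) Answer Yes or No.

φ(331) = 331 − 1 = 330 = 2 · 3 · 5 · 11.
286 is a primitive root mod 331 iff 286^(φ(331)/q) ≢ 1 for every prime q | φ(331), i.e. q ∈ {2, 3, 5, 11}.
286^165 ≡ 330 (mod 331)  [q = 2: ≢ 1 ✓]
286^110 ≡ 299 (mod 331)  [q = 3: ≢ 1 ✓]
286^66 ≡ 323 (mod 331)  [q = 5: ≢ 1 ✓]
286^30 ≡ 167 (mod 331)  [q = 11: ≢ 1 ✓]
All checks pass, so 286 has order 330 and is a primitive root modulo 331.

Yes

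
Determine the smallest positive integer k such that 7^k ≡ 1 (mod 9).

3

The order of 7 must divide φ(9) = φ(3^2) = 3·(3−1) = 6 = 2 · 3.
Divisors of 6: 1, 2, 3, 6.
Compute 7^d (mod 9) for the divisors d until we hit 1:
7^1 ≡ 7 (mod 9)
7^2 ≡ 4 (mod 9)
7^3 ≡ 1 (mod 9) ✓
The smallest such exponent is 3, so the order of 7 is 3.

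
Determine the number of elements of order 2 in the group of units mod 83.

1

φ(83) = 83 − 1 = 82 = 2 · 41.
Since (Z/83Z)^× is cyclic of order 82, the number of elements of order d is φ(d) when d | 82 and 0 otherwise.
2 | 82, and φ(2) = 2 − 1 = 1.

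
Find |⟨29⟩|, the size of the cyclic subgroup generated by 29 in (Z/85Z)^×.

ord(29) | φ(85) = φ(5·17) = (5−1)·(17−1) = 4·16 = 64 = 2^6.
Divisors of 64: 1, 2, 4, 8, 16, 32, 64.
Test each divisor d:
29^1 ≡ 29 (mod 85)
29^2 ≡ 76 (mod 85)
29^4 ≡ 81 (mod 85)
29^8 ≡ 16 (mod 85)
29^16 ≡ 1 (mod 85) ✓
Hence ord(29) = 16.

16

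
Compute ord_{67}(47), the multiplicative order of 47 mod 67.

33

ord(47) | φ(67) = 67 − 1 = 66 = 2 · 3 · 11.
Divisors of 66: 1, 2, 3, 6, 11, 22, 33, 66.
Compute 47^d (mod 67) for the divisors d until we hit 1:
47^1 ≡ 47
47^2 ≡ 65
47^3 ≡ 40
47^6 ≡ 59
47^11 ≡ 37
47^22 ≡ 29
47^33 ≡ 1
Therefore the multiplicative order of 47 modulo 67 is 33.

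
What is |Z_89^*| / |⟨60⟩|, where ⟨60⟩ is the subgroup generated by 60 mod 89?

ord(60) | φ(89) = 89 − 1 = 88 = 2^3 · 11.
Divisors of 88: 1, 2, 4, 8, 11, 22, 44, 88.
Compute 60^d (mod 89) for the divisors d until we hit 1:
60^1 ≡ 60 (mod 89)
60^2 ≡ 40 (mod 89)
60^4 ≡ 87 (mod 89)
60^8 ≡ 4 (mod 89)
60^11 ≡ 77 (mod 89)
60^22 ≡ 55 (mod 89)
60^44 ≡ 88 (mod 89)
60^88 ≡ 1 (mod 89) ✓
Thus |⟨60⟩| = ord(60) = 88.
The index is φ(89) / ord(60) = 88 / 88 = 1.

1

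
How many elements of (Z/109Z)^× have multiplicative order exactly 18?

φ(109) = 109 − 1 = 108 = 2^2 · 3^3.
Since (Z/109Z)^× is cyclic of order 108, the number of elements of order d is φ(d) when d | 108 and 0 otherwise.
18 = 2 · 3^2 divides 108, and φ(18) = 6.

6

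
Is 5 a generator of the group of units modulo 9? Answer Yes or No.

Yes

φ(9) = φ(3^2) = 3·(3−1) = 6 = 2 · 3.
Test 5^(6/q) mod 9 for each prime factor q of 6:
5^3 ≡ 8 (mod 9)  [q = 2: ≢ 1 ✓]
5^2 ≡ 7 (mod 9)  [q = 3: ≢ 1 ✓]
Every test exponent gives a nontrivial residue, hence 5 generates the full group.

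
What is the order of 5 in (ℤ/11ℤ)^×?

ord(5) | φ(11) = 11 − 1 = 10 = 2 · 5.
Divisors of 10: 1, 2, 5, 10.
Compute 5^d (mod 11) for the divisors d until we hit 1:
5^1 ≡ 5
5^2 ≡ 3
5^5 ≡ 1
The smallest such exponent is 5, so the order of 5 is 5.

5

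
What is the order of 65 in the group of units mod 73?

By Lagrange's theorem, ord_73(65) divides φ(73) = 73 − 1 = 72 = 2^3 · 3^2.
Divisors of 72: 1, 2, 3, 4, 6, 8, 9, 12, 18, 24, 36, 72.
Check 65^d mod 73 for each divisor in increasing order:
65^1 ≡ 65 (mod 73)
65^2 ≡ 64 (mod 73)
65^3 ≡ 72 (mod 73)
65^4 ≡ 8 (mod 73)
65^6 ≡ 1 (mod 73) ✓
So ord_73(65) = 6.

6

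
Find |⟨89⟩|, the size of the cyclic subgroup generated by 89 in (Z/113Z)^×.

By Lagrange's theorem, ord_113(89) divides φ(113) = 113 − 1 = 112 = 2^4 · 7.
Divisors of 112: 1, 2, 4, 7, 8, 14, 16, 28, 56, 112.
Compute 89^d (mod 113) for the divisors d until we hit 1:
89^1 ≡ 89 (mod 113)
89^2 ≡ 11 (mod 113)
89^4 ≡ 8 (mod 113)
89^7 ≡ 35 (mod 113)
89^8 ≡ 64 (mod 113)
89^14 ≡ 95 (mod 113)
89^16 ≡ 28 (mod 113)
89^28 ≡ 98 (mod 113)
89^56 ≡ 112 (mod 113)
89^112 ≡ 1 (mod 113) ✓
The smallest such exponent is 112, so the order of 89 is 112.

112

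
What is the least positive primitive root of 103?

φ(103) = 103 − 1 = 102 = 2 · 3 · 17.
Test candidates g = 2, 3, … against the prime factors q ∈ {2, 3, 17} of φ(103): g is a generator iff g^(102/q) ≢ 1 for every such q.
g = 2: 2^51 ≡ 1 — hits 1, so not a primitive root.
g = 3: 3^51 ≡ 102; 3^34 ≡ 1 — hits 1, so not a primitive root.
g = 4: 4^51 ≡ 1 — hits 1, so not a primitive root.
g = 5: 5^51 ≡ 102; 5^34 ≡ 56; 5^6 ≡ 72 — none is 1, so 5 is a primitive root.
The smallest primitive root modulo 103 is 5.

5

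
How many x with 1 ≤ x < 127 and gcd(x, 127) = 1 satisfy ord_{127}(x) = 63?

φ(127) = 127 − 1 = 126 = 2 · 3^2 · 7.
Since (Z/127Z)^× is cyclic of order 126, the number of elements of order d is φ(d) when d | 126 and 0 otherwise.
63 = 3^2 · 7 divides 126, and φ(63) = 36.

36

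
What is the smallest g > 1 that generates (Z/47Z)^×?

φ(47) = 47 − 1 = 46 = 2 · 23.
g is a primitive root iff g^(46/q) ≢ 1 (mod 47) for each prime q ∈ {2, 23}.
g = 2: 2^23 ≡ 1 — hits 1, so not a primitive root.
g = 3: 3^23 ≡ 1 — hits 1, so not a primitive root.
g = 4: 4^23 ≡ 1 — hits 1, so not a primitive root.
g = 5: 5^23 ≡ 46; 5^2 ≡ 25 — none is 1, so 5 is a primitive root.
The smallest primitive root modulo 47 is 5.

5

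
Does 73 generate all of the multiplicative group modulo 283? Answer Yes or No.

φ(283) = 283 − 1 = 282 = 2 · 3 · 47.
It suffices to check that the order of 73 is not a proper divisor of 282: compute 73^(282/q) for q ∈ {2, 3, 47}.
73^141 ≡ 1 (mod 283)  [q = 2: ≡ 1 ✗]
73^94 ≡ 44 (mod 283)  [q = 3: ≢ 1 ✓]
73^6 ≡ 61 (mod 283)  [q = 47: ≢ 1 ✓]
73^141 ≡ 1 shows ord(73) | 141, strictly less than φ(283); not a primitive root.

No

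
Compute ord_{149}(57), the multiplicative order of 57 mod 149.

ord(57) | φ(149) = 149 − 1 = 148 = 2^2 · 37.
Divisors of 148: 1, 2, 4, 37, 74, 148.
Check 57^d mod 149 for each divisor in increasing order:
57^1 ≡ 57
57^2 ≡ 120
57^4 ≡ 96
57^37 ≡ 44
57^74 ≡ 148
57^148 ≡ 1
The smallest such exponent is 148, so the order of 57 is 148.

148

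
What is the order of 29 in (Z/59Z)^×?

ord(29) | φ(59) = 59 − 1 = 58 = 2 · 29.
Divisors of 58: 1, 2, 29, 58.
Check 29^d mod 59 for each divisor in increasing order:
29^1 ≡ 29
29^2 ≡ 15
29^29 ≡ 1
Hence ord(29) = 29.

29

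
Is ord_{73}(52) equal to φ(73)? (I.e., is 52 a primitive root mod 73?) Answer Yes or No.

φ(73) = 73 − 1 = 72 = 2^3 · 3^2.
It suffices to check that the order of 52 is not a proper divisor of 72: compute 52^(72/q) for q ∈ {2, 3}.
52^36 ≡ 72 (mod 73)  [q = 2: ≢ 1 ✓]
52^24 ≡ 1 (mod 73)  [q = 3: ≡ 1 ✗]
52^24 ≡ 1 shows ord(52) | 24, strictly less than φ(73); not a primitive root.

No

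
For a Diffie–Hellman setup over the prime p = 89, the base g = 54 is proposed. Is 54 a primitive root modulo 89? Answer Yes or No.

Yes

φ(89) = 89 − 1 = 88 = 2^3 · 11.
It suffices to check that the order of 54 is not a proper divisor of 88: compute 54^(88/q) for q ∈ {2, 11}.
54^44 ≡ 88 (mod 89)  [q = 2: ≢ 1 ✓]
54^8 ≡ 16 (mod 89)  [q = 11: ≢ 1 ✓]
Every test exponent gives a nontrivial residue, hence 54 generates the full group.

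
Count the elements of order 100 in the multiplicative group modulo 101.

40

φ(101) = 101 − 1 = 100 = 2^2 · 5^2.
In a cyclic group of order 100, there are φ(d) elements of order d for each divisor d of 100, and zero for non-divisors.
100 = 2^2 · 5^2 divides 100, and φ(100) = 40.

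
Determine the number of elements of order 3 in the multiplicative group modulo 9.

2

φ(9) = φ(3^2) = 3·(3−1) = 6 = 2 · 3.
In a cyclic group of order 6, there are φ(d) elements of order d for each divisor d of 6, and zero for non-divisors.
3 | 6, and φ(3) = 3 − 1 = 2.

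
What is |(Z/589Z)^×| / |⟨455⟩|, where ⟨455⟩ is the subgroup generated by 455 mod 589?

Since 455 ∈ (Z/589Z)^×, its order divides φ(589) = φ(19·31) = (19−1)·(31−1) = 18·30 = 540 = 2^2 · 3^3 · 5.
Divisors of 540: 1, 2, 3, 4, 5, 6, 9, 10, 12, 15, 18, 20, 27, 30, 36, 45, 54, 60, 90, 108, 135, 180, 270, 540.
Evaluate successive powers at the divisors of 540:
455^1 ≡ 455
455^2 ≡ 286
455^3 ≡ 550
455^4 ≡ 514
455^5 ≡ 37
455^6 ≡ 343
455^9 ≡ 170
455^10 ≡ 191
455^12 ≡ 438
455^15 ≡ 588
455^18 ≡ 39
455^20 ≡ 552
455^27 ≡ 151
455^30 ≡ 1
So ord_589(455) = 30, hence |⟨455⟩| = 30.
Index = |(Z/589Z)^×| / |⟨455⟩| = 540 / 30 = 18.

18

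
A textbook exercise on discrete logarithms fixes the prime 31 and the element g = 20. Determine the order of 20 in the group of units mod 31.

ord(20) | φ(31) = 31 − 1 = 30 = 2 · 3 · 5.
Divisors of 30: 1, 2, 3, 5, 6, 10, 15, 30.
Compute 20^d (mod 31) for the divisors d until we hit 1:
20^1 ≡ 20 (mod 31)
20^2 ≡ 28 (mod 31)
20^3 ≡ 2 (mod 31)
20^5 ≡ 25 (mod 31)
20^6 ≡ 4 (mod 31)
20^10 ≡ 5 (mod 31)
20^15 ≡ 1 (mod 31) ✓
So ord_31(20) = 15.

15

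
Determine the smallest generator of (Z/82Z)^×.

7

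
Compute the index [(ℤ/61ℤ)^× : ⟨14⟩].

10

The order of 14 must divide φ(61) = 61 − 1 = 60 = 2^2 · 3 · 5.
Divisors of 60: 1, 2, 3, 4, 5, 6, 10, 12, 15, 20, 30, 60.
Test each divisor d:
14^1 ≡ 14 (mod 61)
14^2 ≡ 13 (mod 61)
14^3 ≡ 60 (mod 61)
14^4 ≡ 47 (mod 61)
14^5 ≡ 48 (mod 61)
14^6 ≡ 1 (mod 61) ✓
Thus |⟨14⟩| = ord(14) = 6.
[(Z/61Z)^× : ⟨14⟩] = 60/6 = 10.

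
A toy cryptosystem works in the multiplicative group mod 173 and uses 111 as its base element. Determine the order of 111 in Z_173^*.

172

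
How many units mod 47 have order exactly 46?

22

φ(47) = 47 − 1 = 46 = 2 · 23.
(Z/47Z)^× is cyclic (|G| = 46); a cyclic group of order m has exactly φ(d) elements of each order d | m, and none otherwise.
46 = 2 · 23 divides 46, and φ(46) = 22.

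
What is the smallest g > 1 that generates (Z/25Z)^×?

2

φ(25) = φ(5^2) = 5·(5−1) = 20 = 2^2 · 5.
g is a primitive root iff g^(20/q) ≢ 1 (mod 25) for each prime q ∈ {2, 5}.
g = 2: 2^10 ≡ 24; 2^4 ≡ 16 — none is 1, so 2 is a primitive root.
So 2 is the smallest generator of (Z/25Z)^×.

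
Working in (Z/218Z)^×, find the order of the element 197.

54

By Lagrange's theorem, ord_218(197) divides φ(218) = φ(2)·φ(109) = 1·108 = 108 = 2^2 · 3^3.
Divisors of 108: 1, 2, 3, 4, 6, 9, 12, 18, 27, 36, 54, 108.
Test each divisor d:
197^1 ≡ 197
197^2 ≡ 5
197^3 ≡ 113
197^4 ≡ 25
197^6 ≡ 125
197^9 ≡ 173
197^12 ≡ 147
197^18 ≡ 63
197^27 ≡ 217
197^36 ≡ 45
197^54 ≡ 1
So ord_218(197) = 54.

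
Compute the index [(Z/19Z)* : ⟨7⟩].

Since 7 ∈ (Z/19Z)^×, its order divides φ(19) = 19 − 1 = 18 = 2 · 3^2.
Divisors of 18: 1, 2, 3, 6, 9, 18.
Test each divisor d:
7^1 ≡ 7 (mod 19)
7^2 ≡ 11 (mod 19)
7^3 ≡ 1 (mod 19) ✓
Thus |⟨7⟩| = ord(7) = 3.
[(Z/19Z)^× : ⟨7⟩] = 18/3 = 6.

6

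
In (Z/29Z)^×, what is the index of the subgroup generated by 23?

By Lagrange's theorem, ord_29(23) divides φ(29) = 29 − 1 = 28 = 2^2 · 7.
Divisors of 28: 1, 2, 4, 7, 14, 28.
Test each divisor d:
23^1 ≡ 23 (mod 29)
23^2 ≡ 7 (mod 29)
23^4 ≡ 20 (mod 29)
23^7 ≡ 1 (mod 29) ✓
Thus |⟨23⟩| = ord(23) = 7.
[(Z/29Z)^× : ⟨23⟩] = 28/7 = 4.

4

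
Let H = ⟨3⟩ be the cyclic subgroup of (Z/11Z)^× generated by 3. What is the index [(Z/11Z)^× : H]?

By Lagrange's theorem, ord_11(3) divides φ(11) = 11 − 1 = 10 = 2 · 5.
Divisors of 10: 1, 2, 5, 10.
Evaluate successive powers at the divisors of 10:
3^1 ≡ 3 (mod 11)
3^2 ≡ 9 (mod 11)
3^5 ≡ 1 (mod 11) ✓
So ord_11(3) = 5, hence |⟨3⟩| = 5.
The index is φ(11) / ord(3) = 10 / 5 = 2.

2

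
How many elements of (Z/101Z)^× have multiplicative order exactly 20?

8

φ(101) = 101 − 1 = 100 = 2^2 · 5^2.
In a cyclic group of order 100, there are φ(d) elements of order d for each divisor d of 100, and zero for non-divisors.
20 = 2^2 · 5 divides 100, and φ(20) = 8.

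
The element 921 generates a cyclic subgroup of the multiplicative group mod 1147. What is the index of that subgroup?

12

The order of 921 must divide φ(1147) = φ(31·37) = (31−1)·(37−1) = 30·36 = 1080 = 2^3 · 3^3 · 5.
Divisors of 1080: 1, 2, 3, 4, 5, 6, 8, 9, 10, 12, 15, 18, 20, 24, 27, 30, 36, 40, 45, 54, 60, 72, 90, 108, 120, 135, 180, 216, 270, 360, 540, 1080.
Evaluate successive powers at the divisors of 1080:
921^1 ≡ 921 (mod 1147)
921^2 ≡ 608 (mod 1147)
921^3 ≡ 232 (mod 1147)
921^4 ≡ 330 (mod 1147)
921^5 ≡ 1122 (mod 1147)
921^6 ≡ 1062 (mod 1147)
921^8 ≡ 1082 (mod 1147)
921^9 ≡ 926 (mod 1147)
921^10 ≡ 625 (mod 1147)
921^12 ≡ 343 (mod 1147)
921^15 ≡ 433 (mod 1147)
921^18 ≡ 667 (mod 1147)
921^20 ≡ 645 (mod 1147)
921^24 ≡ 655 (mod 1147)
921^27 ≡ 556 (mod 1147)
921^30 ≡ 528 (mod 1147)
921^36 ≡ 1000 (mod 1147)
921^40 ≡ 811 (mod 1147)
921^45 ≡ 371 (mod 1147)
921^54 ≡ 593 (mod 1147)
921^60 ≡ 63 (mod 1147)
921^72 ≡ 963 (mod 1147)
921^90 ≡ 1 (mod 1147) ✓
So ord_1147(921) = 90, hence |⟨921⟩| = 90.
The index is φ(1147) / ord(921) = 1080 / 90 = 12.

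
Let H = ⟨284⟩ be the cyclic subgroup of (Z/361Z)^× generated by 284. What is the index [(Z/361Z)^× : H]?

9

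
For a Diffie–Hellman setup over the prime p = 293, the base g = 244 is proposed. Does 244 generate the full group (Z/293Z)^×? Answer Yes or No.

φ(293) = 293 − 1 = 292 = 2^2 · 73.
Test 244^(292/q) mod 293 for each prime factor q of 292:
244^146 ≡ 1 (mod 293)  [q = 2: ≡ 1 ✗]
244^4 ≡ 26 (mod 293)  [q = 73: ≢ 1 ✓]
The check at q = 2 fails, so 244 generates a proper subgroup.

No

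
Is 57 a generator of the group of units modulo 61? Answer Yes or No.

φ(61) = 61 − 1 = 60 = 2^2 · 3 · 5.
It suffices to check that the order of 57 is not a proper divisor of 60: compute 57^(60/q) for q ∈ {2, 3, 5}.
57^30 ≡ 1 (mod 61)  [q = 2: ≡ 1 ✗]
57^20 ≡ 13 (mod 61)  [q = 3: ≢ 1 ✓]
57^12 ≡ 20 (mod 61)  [q = 5: ≢ 1 ✓]
57^30 ≡ 1 shows ord(57) | 30, strictly less than φ(61); not a primitive root.

No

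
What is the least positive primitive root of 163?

φ(163) = 163 − 1 = 162 = 2 · 3^4.
g is a primitive root iff g^(162/q) ≢ 1 (mod 163) for each prime q ∈ {2, 3}.
g = 2: 2^81 ≡ 162; 2^54 ≡ 104 — none is 1, so 2 is a primitive root.
Hence the least primitive root of 163 is 2.

2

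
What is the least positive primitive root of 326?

φ(326) = φ(2)·φ(163) = 1·162 = 162 = 2 · 3^4.
Test candidates g = 2, 3, … against the prime factors q ∈ {2, 3} of φ(326): g is a generator iff g^(162/q) ≢ 1 for every such q.
g = 2: gcd(2, 326) = 2 > 1, not a unit — skip.
g = 3: 3^81 ≡ 325; 3^54 ≡ 221 — none is 1, so 3 is a primitive root.
The smallest primitive root modulo 326 is 3.

3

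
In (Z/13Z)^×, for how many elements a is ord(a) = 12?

4

φ(13) = 13 − 1 = 12 = 2^2 · 3.
Since (Z/13Z)^× is cyclic of order 12, the number of elements of order d is φ(d) when d | 12 and 0 otherwise.
12 = 2^2 · 3 divides 12, and φ(12) = 4.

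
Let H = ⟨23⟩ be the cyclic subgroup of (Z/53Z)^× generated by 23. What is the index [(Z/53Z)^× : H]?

Since 23 ∈ (Z/53Z)^×, its order divides φ(53) = 53 − 1 = 52 = 2^2 · 13.
Divisors of 52: 1, 2, 4, 13, 26, 52.
Check 23^d mod 53 for each divisor in increasing order:
23^1 ≡ 23
23^2 ≡ 52
23^4 ≡ 1
Thus |⟨23⟩| = ord(23) = 4.
The index is φ(53) / ord(23) = 52 / 4 = 13.

13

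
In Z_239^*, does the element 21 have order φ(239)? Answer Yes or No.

φ(239) = 239 − 1 = 238 = 2 · 7 · 17.
It suffices to check that the order of 21 is not a proper divisor of 238: compute 21^(238/q) for q ∈ {2, 7, 17}.
21^119 ≡ 238 (mod 239)  [q = 2: ≢ 1 ✓]
21^34 ≡ 100 (mod 239)  [q = 7: ≢ 1 ✓]
21^14 ≡ 40 (mod 239)  [q = 17: ≢ 1 ✓]
None equal 1, so ord_239(21) = 238: 21 is a primitive root.

Yes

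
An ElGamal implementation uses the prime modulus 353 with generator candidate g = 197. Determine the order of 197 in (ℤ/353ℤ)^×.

By Lagrange's theorem, ord_353(197) divides φ(353) = 353 − 1 = 352 = 2^5 · 11.
Divisors of 352: 1, 2, 4, 8, 11, 16, 22, 32, 44, 88, 176, 352.
Compute 197^d (mod 353) for the divisors d until we hit 1:
197^1 ≡ 197
197^2 ≡ 332
197^4 ≡ 88
197^8 ≡ 331
197^11 ≡ 293
197^16 ≡ 131
197^22 ≡ 70
197^32 ≡ 217
197^44 ≡ 311
197^88 ≡ 352
197^176 ≡ 1
So ord_353(197) = 176.

176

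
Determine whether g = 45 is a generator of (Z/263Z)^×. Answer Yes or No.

φ(263) = 263 − 1 = 262 = 2 · 131.
Test 45^(262/q) mod 263 for each prime factor q of 262:
45^131 ≡ 262 (mod 263)  [q = 2: ≢ 1 ✓]
45^2 ≡ 184 (mod 263)  [q = 131: ≢ 1 ✓]
None equal 1, so ord_263(45) = 262: 45 is a primitive root.

Yes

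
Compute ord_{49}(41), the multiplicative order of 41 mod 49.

14

The order of 41 must divide φ(49) = φ(7^2) = 7·(7−1) = 42 = 2 · 3 · 7.
Divisors of 42: 1, 2, 3, 6, 7, 14, 21, 42.
Check 41^d mod 49 for each divisor in increasing order:
41^1 ≡ 41 (mod 49)
41^2 ≡ 15 (mod 49)
41^3 ≡ 27 (mod 49)
41^6 ≡ 43 (mod 49)
41^7 ≡ 48 (mod 49)
41^14 ≡ 1 (mod 49) ✓
Therefore the multiplicative order of 41 modulo 49 is 14.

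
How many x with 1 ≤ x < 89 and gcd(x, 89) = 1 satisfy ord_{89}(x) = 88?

φ(89) = 89 − 1 = 88 = 2^3 · 11.
(Z/89Z)^× is cyclic (|G| = 88); a cyclic group of order m has exactly φ(d) elements of each order d | m, and none otherwise.
88 = 2^3 · 11 divides 88, and φ(88) = 40.

40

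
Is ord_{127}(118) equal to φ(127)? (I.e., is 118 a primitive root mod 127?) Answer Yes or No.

Yes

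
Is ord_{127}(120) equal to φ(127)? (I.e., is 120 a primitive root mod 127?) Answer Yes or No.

φ(127) = 127 − 1 = 126 = 2 · 3^2 · 7.
It suffices to check that the order of 120 is not a proper divisor of 126: compute 120^(126/q) for q ∈ {2, 3, 7}.
120^63 ≡ 1 (mod 127)  [q = 2: ≡ 1 ✗]
120^42 ≡ 107 (mod 127)  [q = 3: ≢ 1 ✓]
120^18 ≡ 64 (mod 127)  [q = 7: ≢ 1 ✓]
The check at q = 2 fails, so 120 generates a proper subgroup.

No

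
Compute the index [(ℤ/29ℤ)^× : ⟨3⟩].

The order of 3 must divide φ(29) = 29 − 1 = 28 = 2^2 · 7.
Divisors of 28: 1, 2, 4, 7, 14, 28.
Evaluate successive powers at the divisors of 28:
3^1 ≡ 3 (mod 29)
3^2 ≡ 9 (mod 29)
3^4 ≡ 23 (mod 29)
3^7 ≡ 12 (mod 29)
3^14 ≡ 28 (mod 29)
3^28 ≡ 1 (mod 29) ✓
So ord_29(3) = 28, hence |⟨3⟩| = 28.
[(Z/29Z)^× : ⟨3⟩] = 28/28 = 1.

1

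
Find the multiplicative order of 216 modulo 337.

The order of 216 must divide φ(337) = 337 − 1 = 336 = 2^4 · 3 · 7.
Divisors of 336: 1, 2, 3, 4, 6, 7, 8, 12, 14, 16, 21, 24, 28, 42, 48, 56, 84, 112, 168, 336.
Test each divisor d:
216^1 ≡ 216
216^2 ≡ 150
216^3 ≡ 48
216^4 ≡ 258
216^6 ≡ 282
216^7 ≡ 252
216^8 ≡ 175
216^12 ≡ 329
216^14 ≡ 148
216^16 ≡ 295
216^21 ≡ 226
216^24 ≡ 64
216^28 ≡ 336
216^42 ≡ 189
216^48 ≡ 52
216^56 ≡ 1
Therefore the multiplicative order of 216 modulo 337 is 56.

56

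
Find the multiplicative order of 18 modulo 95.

ord(18) | φ(95) = φ(5·19) = (5−1)·(19−1) = 4·18 = 72 = 2^3 · 3^2.
Divisors of 72: 1, 2, 3, 4, 6, 8, 9, 12, 18, 24, 36, 72.
Check 18^d mod 95 for each divisor in increasing order:
18^1 ≡ 18 (mod 95)
18^2 ≡ 39 (mod 95)
18^3 ≡ 37 (mod 95)
18^4 ≡ 1 (mod 95) ✓
Hence ord(18) = 4.

4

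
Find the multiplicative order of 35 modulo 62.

5

Since 35 ∈ (Z/62Z)^×, its order divides φ(62) = φ(2)·φ(31) = 1·30 = 30 = 2 · 3 · 5.
Divisors of 30: 1, 2, 3, 5, 6, 10, 15, 30.
Compute 35^d (mod 62) for the divisors d until we hit 1:
35^1 ≡ 35 (mod 62)
35^2 ≡ 47 (mod 62)
35^3 ≡ 33 (mod 62)
35^5 ≡ 1 (mod 62) ✓
Hence ord(35) = 5.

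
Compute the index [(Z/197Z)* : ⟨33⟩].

Since 33 ∈ (Z/197Z)^×, its order divides φ(197) = 197 − 1 = 196 = 2^2 · 7^2.
Divisors of 196: 1, 2, 4, 7, 14, 28, 49, 98, 196.
Test each divisor d:
33^1 ≡ 33
33^2 ≡ 104
33^4 ≡ 178
33^7 ≡ 196
33^14 ≡ 1
So ord_197(33) = 14, hence |⟨33⟩| = 14.
[(Z/197Z)^× : ⟨33⟩] = 196/14 = 14.

14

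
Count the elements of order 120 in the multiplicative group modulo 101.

φ(101) = 101 − 1 = 100 = 2^2 · 5^2.
Since (Z/101Z)^× is cyclic of order 100, the number of elements of order d is φ(d) when d | 100 and 0 otherwise.
Here 100 is not a multiple of 120, so there are no elements of order 120.

0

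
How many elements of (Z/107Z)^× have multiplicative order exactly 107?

φ(107) = 107 − 1 = 106 = 2 · 53.
(Z/107Z)^× is cyclic (|G| = 106); a cyclic group of order m has exactly φ(d) elements of each order d | m, and none otherwise.
Here 106 is not a multiple of 107, so there are no elements of order 107.

0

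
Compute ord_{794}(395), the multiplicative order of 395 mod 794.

ord(395) | φ(794) = φ(2)·φ(397) = 1·396 = 396 = 2^2 · 3^2 · 11.
Divisors of 396: 1, 2, 3, 4, 6, 9, 11, 12, 18, 22, 33, 36, 44, 66, 99, 132, 198, 396.
Test each divisor d:
395^1 ≡ 395 (mod 794)
395^2 ≡ 401 (mod 794)
395^3 ≡ 389 (mod 794)
395^4 ≡ 413 (mod 794)
395^6 ≡ 461 (mod 794)
395^9 ≡ 679 (mod 794)
395^11 ≡ 731 (mod 794)
395^12 ≡ 523 (mod 794)
395^18 ≡ 521 (mod 794)
395^22 ≡ 793 (mod 794)
395^33 ≡ 63 (mod 794)
395^36 ≡ 687 (mod 794)
395^44 ≡ 1 (mod 794) ✓
So ord_794(395) = 44.

44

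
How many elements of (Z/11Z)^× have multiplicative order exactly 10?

4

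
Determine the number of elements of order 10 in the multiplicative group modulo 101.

φ(101) = 101 − 1 = 100 = 2^2 · 5^2.
In a cyclic group of order 100, there are φ(d) elements of order d for each divisor d of 100, and zero for non-divisors.
10 = 2 · 5 divides 100, and φ(10) = 4.

4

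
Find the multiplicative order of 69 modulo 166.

The order of 69 must divide φ(166) = φ(2)·φ(83) = 1·82 = 82 = 2 · 41.
Divisors of 82: 1, 2, 41, 82.
Check 69^d mod 166 for each divisor in increasing order:
69^1 ≡ 69 (mod 166)
69^2 ≡ 113 (mod 166)
69^41 ≡ 1 (mod 166) ✓
Therefore the multiplicative order of 69 modulo 166 is 41.

41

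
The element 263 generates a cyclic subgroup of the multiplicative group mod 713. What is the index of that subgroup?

6

The order of 263 must divide φ(713) = φ(23·31) = (23−1)·(31−1) = 22·30 = 660 = 2^2 · 3 · 5 · 11.
Divisors of 660: 1, 2, 3, 4, 5, 6, 10, 11, 12, 15, 20, 22, 30, 33, 44, 55, 60, 66, 110, 132, 165, 220, 330, 660.
Evaluate successive powers at the divisors of 660:
263^1 ≡ 263
263^2 ≡ 8
263^3 ≡ 678
263^4 ≡ 64
263^5 ≡ 433
263^6 ≡ 512
263^10 ≡ 683
263^11 ≡ 666
263^12 ≡ 473
263^15 ≡ 557
263^20 ≡ 187
263^22 ≡ 70
263^30 ≡ 94
263^33 ≡ 275
263^44 ≡ 622
263^55 ≡ 712
263^60 ≡ 280
263^66 ≡ 47
263^110 ≡ 1
So ord_713(263) = 110, hence |⟨263⟩| = 110.
[(Z/713Z)^× : ⟨263⟩] = 660/110 = 6.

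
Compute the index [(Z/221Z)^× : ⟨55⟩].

The order of 55 must divide φ(221) = φ(13·17) = (13−1)·(17−1) = 12·16 = 192 = 2^6 · 3.
Divisors of 192: 1, 2, 3, 4, 6, 8, 12, 16, 24, 32, 48, 64, 96, 192.
Evaluate successive powers at the divisors of 192:
55^1 ≡ 55 (mod 221)
55^2 ≡ 152 (mod 221)
55^3 ≡ 183 (mod 221)
55^4 ≡ 120 (mod 221)
55^6 ≡ 118 (mod 221)
55^8 ≡ 35 (mod 221)
55^12 ≡ 1 (mod 221) ✓
So ord_221(55) = 12, hence |⟨55⟩| = 12.
[(Z/221Z)^× : ⟨55⟩] = 192/12 = 16.

16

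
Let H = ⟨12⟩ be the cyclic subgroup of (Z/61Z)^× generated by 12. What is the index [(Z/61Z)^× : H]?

Since 12 ∈ (Z/61Z)^×, its order divides φ(61) = 61 − 1 = 60 = 2^2 · 3 · 5.
Divisors of 60: 1, 2, 3, 4, 5, 6, 10, 12, 15, 20, 30, 60.
Evaluate successive powers at the divisors of 60:
12^1 ≡ 12
12^2 ≡ 22
12^3 ≡ 20
12^4 ≡ 57
12^5 ≡ 13
12^6 ≡ 34
12^10 ≡ 47
12^12 ≡ 58
12^15 ≡ 1
Thus |⟨12⟩| = ord(12) = 15.
The index is φ(61) / ord(12) = 60 / 15 = 4.

4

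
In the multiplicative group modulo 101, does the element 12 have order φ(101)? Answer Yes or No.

Yes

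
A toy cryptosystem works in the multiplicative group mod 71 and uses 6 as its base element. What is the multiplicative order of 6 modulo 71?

35

Since 6 ∈ (Z/71Z)^×, its order divides φ(71) = 71 − 1 = 70 = 2 · 5 · 7.
Divisors of 70: 1, 2, 5, 7, 10, 14, 35, 70.
Compute 6^d (mod 71) for the divisors d until we hit 1:
6^1 ≡ 6 (mod 71)
6^2 ≡ 36 (mod 71)
6^5 ≡ 37 (mod 71)
6^7 ≡ 54 (mod 71)
6^10 ≡ 20 (mod 71)
6^14 ≡ 5 (mod 71)
6^35 ≡ 1 (mod 71) ✓
Hence ord(6) = 35.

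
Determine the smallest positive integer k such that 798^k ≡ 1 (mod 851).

By Lagrange's theorem, ord_851(798) divides φ(851) = φ(23·37) = (23−1)·(37−1) = 22·36 = 792 = 2^3 · 3^2 · 11.
Divisors of 792: 1, 2, 3, 4, 6, 8, 9, 11, 12, 18, 22, 24, 33, 36, 44, 66, 72, 88, 99, 132, 198, 264, 396, 792.
Evaluate successive powers at the divisors of 792:
798^1 ≡ 798 (mod 851)
798^2 ≡ 256 (mod 851)
798^3 ≡ 48 (mod 851)
798^4 ≡ 9 (mod 851)
798^6 ≡ 602 (mod 851)
798^8 ≡ 81 (mod 851)
798^9 ≡ 813 (mod 851)
798^11 ≡ 484 (mod 851)
798^12 ≡ 729 (mod 851)
798^18 ≡ 593 (mod 851)
798^22 ≡ 231 (mod 851)
798^24 ≡ 417 (mod 851)
798^33 ≡ 323 (mod 851)
798^36 ≡ 186 (mod 851)
798^44 ≡ 599 (mod 851)
798^66 ≡ 507 (mod 851)
798^72 ≡ 556 (mod 851)
798^88 ≡ 530 (mod 851)
798^99 ≡ 369 (mod 851)
798^132 ≡ 47 (mod 851)
798^198 ≡ 1 (mod 851) ✓
Hence ord(798) = 198.

198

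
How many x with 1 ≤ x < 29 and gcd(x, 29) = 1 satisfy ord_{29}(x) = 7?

6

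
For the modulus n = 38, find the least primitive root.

3

φ(38) = φ(2)·φ(19) = 1·18 = 18 = 2 · 3^2.
Test candidates g = 2, 3, … against the prime factors q ∈ {2, 3} of φ(38): g is a generator iff g^(18/q) ≢ 1 for every such q.
g = 2: gcd(2, 38) = 2 > 1, not a unit — skip.
g = 3: 3^9 ≡ 37; 3^6 ≡ 7 — none is 1, so 3 is a primitive root.
The smallest primitive root modulo 38 is 3.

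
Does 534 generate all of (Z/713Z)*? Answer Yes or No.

No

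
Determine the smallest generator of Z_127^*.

3

φ(127) = 127 − 1 = 126 = 2 · 3^2 · 7.
g is a primitive root iff g^(126/q) ≢ 1 (mod 127) for each prime q ∈ {2, 3, 7}.
g = 2: 2^63 ≡ 1 — hits 1, so not a primitive root.
g = 3: 3^63 ≡ 126; 3^42 ≡ 107; 3^18 ≡ 4 — none is 1, so 3 is a primitive root.
So 3 is the smallest generator of (Z/127Z)^×.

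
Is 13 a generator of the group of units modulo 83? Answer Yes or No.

φ(83) = 83 − 1 = 82 = 2 · 41.
13 is a primitive root mod 83 iff 13^(φ(83)/q) ≢ 1 for every prime q | φ(83), i.e. q ∈ {2, 41}.
13^41 ≡ 82 (mod 83)  [q = 2: ≢ 1 ✓]
13^2 ≡ 3 (mod 83)  [q = 41: ≢ 1 ✓]
None equal 1, so ord_83(13) = 82: 13 is a primitive root.

Yes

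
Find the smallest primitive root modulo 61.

φ(61) = 61 − 1 = 60 = 2^2 · 3 · 5.
Test candidates g = 2, 3, … against the prime factors q ∈ {2, 3, 5} of φ(61): g is a generator iff g^(60/q) ≢ 1 for every such q.
g = 2: 2^30 ≡ 60; 2^20 ≡ 47; 2^12 ≡ 9 — none is 1, so 2 is a primitive root.
The smallest primitive root modulo 61 is 2.

2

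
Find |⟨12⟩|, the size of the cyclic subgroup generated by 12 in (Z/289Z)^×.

272

By Lagrange's theorem, ord_289(12) divides φ(289) = φ(17^2) = 17·(17−1) = 272 = 2^4 · 17.
Divisors of 272: 1, 2, 4, 8, 16, 17, 34, 68, 136, 272.
Evaluate successive powers at the divisors of 272:
12^1 ≡ 12 (mod 289)
12^2 ≡ 144 (mod 289)
12^4 ≡ 217 (mod 289)
12^8 ≡ 271 (mod 289)
12^16 ≡ 35 (mod 289)
12^17 ≡ 131 (mod 289)
12^34 ≡ 110 (mod 289)
12^68 ≡ 251 (mod 289)
12^136 ≡ 288 (mod 289)
12^272 ≡ 1 (mod 289) ✓
So ord_289(12) = 272.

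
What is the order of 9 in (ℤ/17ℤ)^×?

8

ord(9) | φ(17) = 17 − 1 = 16 = 2^4.
Divisors of 16: 1, 2, 4, 8, 16.
Check 9^d mod 17 for each divisor in increasing order:
9^1 ≡ 9 (mod 17)
9^2 ≡ 13 (mod 17)
9^4 ≡ 16 (mod 17)
9^8 ≡ 1 (mod 17) ✓
Hence ord(9) = 8.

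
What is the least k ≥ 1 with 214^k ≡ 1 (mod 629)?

48

By Lagrange's theorem, ord_629(214) divides φ(629) = φ(17·37) = (17−1)·(37−1) = 16·36 = 576 = 2^6 · 3^2.
Divisors of 576: 1, 2, 3, 4, 6, 8, 9, 12, 16, 18, 24, 32, 36, 48, 64, 72, 96, 144, 192, 288, 576.
Compute 214^d (mod 629) for the divisors d until we hit 1:
214^1 ≡ 214 (mod 629)
214^2 ≡ 508 (mod 629)
214^3 ≡ 524 (mod 629)
214^4 ≡ 174 (mod 629)
214^6 ≡ 332 (mod 629)
214^8 ≡ 84 (mod 629)
214^9 ≡ 364 (mod 629)
214^12 ≡ 149 (mod 629)
214^16 ≡ 137 (mod 629)
214^18 ≡ 406 (mod 629)
214^24 ≡ 186 (mod 629)
214^32 ≡ 528 (mod 629)
214^36 ≡ 38 (mod 629)
214^48 ≡ 1 (mod 629) ✓
Therefore the multiplicative order of 214 modulo 629 is 48.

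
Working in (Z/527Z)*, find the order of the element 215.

80

Since 215 ∈ (Z/527Z)^×, its order divides φ(527) = φ(17·31) = (17−1)·(31−1) = 16·30 = 480 = 2^5 · 3 · 5.
Divisors of 480: 1, 2, 3, 4, 5, 6, 8, 10, 12, 15, 16, 20, 24, 30, 32, 40, 48, 60, 80, 96, 120, 160, 240, 480.
Check 215^d mod 527 for each divisor in increasing order:
215^1 ≡ 215 (mod 527)
215^2 ≡ 376 (mod 527)
215^3 ≡ 209 (mod 527)
215^4 ≡ 140 (mod 527)
215^5 ≡ 61 (mod 527)
215^6 ≡ 467 (mod 527)
215^8 ≡ 101 (mod 527)
215^10 ≡ 32 (mod 527)
215^12 ≡ 438 (mod 527)
215^15 ≡ 371 (mod 527)
215^16 ≡ 188 (mod 527)
215^20 ≡ 497 (mod 527)
215^24 ≡ 16 (mod 527)
215^30 ≡ 94 (mod 527)
215^32 ≡ 35 (mod 527)
215^40 ≡ 373 (mod 527)
215^48 ≡ 256 (mod 527)
215^60 ≡ 404 (mod 527)
215^80 ≡ 1 (mod 527) ✓
So ord_527(215) = 80.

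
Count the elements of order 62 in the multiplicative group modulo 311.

30

φ(311) = 311 − 1 = 310 = 2 · 5 · 31.
In a cyclic group of order 310, there are φ(d) elements of order d for each divisor d of 310, and zero for non-divisors.
62 = 2 · 31 divides 310, and φ(62) = 30.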